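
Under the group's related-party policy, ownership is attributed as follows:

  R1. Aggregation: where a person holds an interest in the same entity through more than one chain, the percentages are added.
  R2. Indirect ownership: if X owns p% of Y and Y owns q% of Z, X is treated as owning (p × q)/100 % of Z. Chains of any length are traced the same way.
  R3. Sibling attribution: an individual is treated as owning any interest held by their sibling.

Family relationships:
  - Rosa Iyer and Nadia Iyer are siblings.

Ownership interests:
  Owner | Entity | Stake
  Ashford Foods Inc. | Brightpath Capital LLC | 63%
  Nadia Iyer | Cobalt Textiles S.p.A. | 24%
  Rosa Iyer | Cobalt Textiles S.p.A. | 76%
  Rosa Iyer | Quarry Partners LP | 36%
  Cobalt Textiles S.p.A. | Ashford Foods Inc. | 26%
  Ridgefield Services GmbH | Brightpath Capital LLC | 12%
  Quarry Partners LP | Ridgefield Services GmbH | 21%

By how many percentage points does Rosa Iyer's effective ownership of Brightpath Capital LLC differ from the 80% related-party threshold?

62.7128

By sibling attribution (R3), Rosa Iyer is treated as also owning Nadia Iyer's interest in Cobalt Textiles S.p.A, giving 76% + 24% = 100%.
Chain via Cobalt Textiles S.p.A. → Ashford Foods Inc. (R2): 100% × 26% × 63% = 16.38% of Brightpath Capital LLC.
Chain via Quarry Partners LP → Ridgefield Services GmbH (R2): 36% × 21% × 12% = 0.9072% of Brightpath Capital LLC.
Aggregating (R1): 16.38% + 0.9072% = 17.2872%.
17.2872% falls short of the 80% threshold by 62.7128 percentage points.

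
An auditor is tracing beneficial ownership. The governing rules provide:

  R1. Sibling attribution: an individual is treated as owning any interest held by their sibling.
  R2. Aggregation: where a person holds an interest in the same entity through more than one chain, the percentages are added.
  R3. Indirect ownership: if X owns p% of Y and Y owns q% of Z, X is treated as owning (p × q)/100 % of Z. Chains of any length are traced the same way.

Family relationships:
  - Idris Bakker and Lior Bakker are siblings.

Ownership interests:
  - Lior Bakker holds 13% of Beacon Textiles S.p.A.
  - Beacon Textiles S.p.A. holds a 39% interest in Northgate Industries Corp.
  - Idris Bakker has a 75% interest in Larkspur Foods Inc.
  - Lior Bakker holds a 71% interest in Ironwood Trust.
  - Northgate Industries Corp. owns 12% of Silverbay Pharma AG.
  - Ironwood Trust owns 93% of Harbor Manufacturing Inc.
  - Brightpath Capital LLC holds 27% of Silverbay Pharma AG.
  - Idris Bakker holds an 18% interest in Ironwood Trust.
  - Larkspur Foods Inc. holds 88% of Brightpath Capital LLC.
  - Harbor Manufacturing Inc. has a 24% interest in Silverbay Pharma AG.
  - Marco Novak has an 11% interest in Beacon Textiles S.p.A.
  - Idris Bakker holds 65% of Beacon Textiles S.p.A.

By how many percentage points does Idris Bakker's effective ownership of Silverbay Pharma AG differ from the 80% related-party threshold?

38.6648

By sibling attribution (R1), Idris Bakker is treated as also owning Lior Bakker's interest in Beacon Textiles S.p.A, giving 65% + 13% = 78%.
By sibling attribution (R1), Idris Bakker is treated as also owning Lior Bakker's interest in Ironwood Trust, giving 18% + 71% = 89%.
Chain via Beacon Textiles S.p.A. → Northgate Industries Corp. (R3): 78% × 39% × 12% = 3.6504% of Silverbay Pharma AG.
Chain via Larkspur Foods Inc. → Brightpath Capital LLC (R3): 75% × 88% × 27% = 17.82% of Silverbay Pharma AG.
Chain via Ironwood Trust → Harbor Manufacturing Inc. (R3): 89% × 93% × 24% = 19.8648% of Silverbay Pharma AG.
Aggregating (R2): 3.6504% + 17.82% + 19.8648% = 41.3352%.
41.3352% falls short of the 80% threshold by 38.6648 percentage points.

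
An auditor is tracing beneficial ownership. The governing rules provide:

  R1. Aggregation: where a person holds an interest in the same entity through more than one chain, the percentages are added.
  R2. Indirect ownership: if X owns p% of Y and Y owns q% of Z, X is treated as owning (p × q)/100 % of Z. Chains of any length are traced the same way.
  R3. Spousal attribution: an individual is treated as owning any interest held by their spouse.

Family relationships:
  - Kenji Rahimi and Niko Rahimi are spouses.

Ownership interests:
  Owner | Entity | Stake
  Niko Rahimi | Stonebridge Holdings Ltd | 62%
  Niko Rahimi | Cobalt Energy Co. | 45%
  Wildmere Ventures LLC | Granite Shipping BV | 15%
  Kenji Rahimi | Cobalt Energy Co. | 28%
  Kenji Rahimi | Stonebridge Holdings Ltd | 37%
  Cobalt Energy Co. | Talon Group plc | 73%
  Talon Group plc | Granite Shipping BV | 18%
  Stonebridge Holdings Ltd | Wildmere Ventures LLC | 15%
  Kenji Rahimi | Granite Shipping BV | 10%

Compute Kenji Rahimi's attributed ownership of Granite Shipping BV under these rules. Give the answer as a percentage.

By spousal attribution (R3), Kenji Rahimi is treated as also owning Niko Rahimi's interest in Cobalt Energy Co, giving 28% + 45% = 73%.
By spousal attribution (R3), Kenji Rahimi is treated as also owning Niko Rahimi's interest in Stonebridge Holdings Ltd, giving 37% + 62% = 99%.
Chain via Cobalt Energy Co. → Talon Group plc (R2): 73% × 73% × 18% = 9.5922% of Granite Shipping BV.
Chain via Stonebridge Holdings Ltd → Wildmere Ventures LLC (R2): 99% × 15% × 15% = 2.2275% of Granite Shipping BV.
Direct interest in Granite Shipping BV: 10%.
Aggregating (R1): 9.5922% + 2.2275% + 10% = 21.8197%.

21.8197%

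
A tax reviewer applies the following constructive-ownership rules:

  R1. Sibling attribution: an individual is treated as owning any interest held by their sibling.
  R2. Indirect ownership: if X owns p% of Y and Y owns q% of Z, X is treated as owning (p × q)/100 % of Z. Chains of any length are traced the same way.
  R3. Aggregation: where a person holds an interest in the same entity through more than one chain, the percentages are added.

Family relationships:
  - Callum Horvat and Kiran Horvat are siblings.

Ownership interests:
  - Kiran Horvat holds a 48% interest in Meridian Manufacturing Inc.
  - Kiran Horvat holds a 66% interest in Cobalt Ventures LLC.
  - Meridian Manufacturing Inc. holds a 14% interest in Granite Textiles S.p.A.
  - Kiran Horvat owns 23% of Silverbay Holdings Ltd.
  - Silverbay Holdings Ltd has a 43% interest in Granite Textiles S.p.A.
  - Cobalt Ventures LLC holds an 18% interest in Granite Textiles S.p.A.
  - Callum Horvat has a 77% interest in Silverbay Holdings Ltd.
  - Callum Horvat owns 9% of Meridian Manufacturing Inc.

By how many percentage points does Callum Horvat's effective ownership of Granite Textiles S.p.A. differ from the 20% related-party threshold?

By sibling attribution (R1), Callum Horvat is treated as also owning Kiran Horvat's interest in Silverbay Holdings Ltd, giving 77% + 23% = 100%.
By sibling attribution (R1), Callum Horvat is treated as also owning Kiran Horvat's interest in Meridian Manufacturing Inc, giving 9% + 48% = 57%.
By sibling attribution (R1), Callum Horvat is treated as owning Kiran Horvat's 66% interest in Cobalt Ventures LLC.
Chain via Silverbay Holdings Ltd (R2): 100% × 43% = 43% of Granite Textiles S.p.A.
Chain via Meridian Manufacturing Inc. (R2): 57% × 14% = 7.98% of Granite Textiles S.p.A.
Chain via Cobalt Ventures LLC (R2): 66% × 18% = 11.88% of Granite Textiles S.p.A.
Aggregating (R3): 43% + 7.98% + 11.88% = 62.86%.
62.86% exceeds the 20% threshold by 42.86 percentage points.

42.86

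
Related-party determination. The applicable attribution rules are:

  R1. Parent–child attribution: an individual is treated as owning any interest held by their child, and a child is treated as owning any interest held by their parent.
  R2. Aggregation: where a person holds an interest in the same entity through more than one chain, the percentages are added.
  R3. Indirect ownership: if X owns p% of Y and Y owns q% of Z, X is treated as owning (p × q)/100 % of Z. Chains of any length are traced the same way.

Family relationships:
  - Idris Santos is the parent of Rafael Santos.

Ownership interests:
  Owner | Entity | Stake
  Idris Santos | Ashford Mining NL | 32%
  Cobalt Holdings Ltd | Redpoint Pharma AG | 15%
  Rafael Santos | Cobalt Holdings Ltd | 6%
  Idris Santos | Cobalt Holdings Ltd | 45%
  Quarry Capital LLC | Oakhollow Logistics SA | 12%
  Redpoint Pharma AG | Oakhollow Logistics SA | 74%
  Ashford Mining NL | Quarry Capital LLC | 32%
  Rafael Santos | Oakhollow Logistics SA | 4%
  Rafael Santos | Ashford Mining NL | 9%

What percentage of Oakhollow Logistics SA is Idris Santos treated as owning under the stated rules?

11.2354%

By parent–child attribution (R1), Idris Santos is treated as also owning Rafael Santos's interest in Ashford Mining NL, giving 32% + 9% = 41%.
By parent–child attribution (R1), Idris Santos is treated as also owning Rafael Santos's interest in Cobalt Holdings Ltd, giving 45% + 6% = 51%.
By parent–child attribution (R1), Idris Santos is treated as owning Rafael Santos's 4% interest in Oakhollow Logistics SA.
Chain via Ashford Mining NL → Quarry Capital LLC (R3): 41% × 32% × 12% = 1.5744% of Oakhollow Logistics SA.
Chain via Cobalt Holdings Ltd → Redpoint Pharma AG (R3): 51% × 15% × 74% = 5.661% of Oakhollow Logistics SA.
Direct interest in Oakhollow Logistics SA: 4%.
Aggregating (R2): 1.5744% + 5.661% + 4% = 11.2354%.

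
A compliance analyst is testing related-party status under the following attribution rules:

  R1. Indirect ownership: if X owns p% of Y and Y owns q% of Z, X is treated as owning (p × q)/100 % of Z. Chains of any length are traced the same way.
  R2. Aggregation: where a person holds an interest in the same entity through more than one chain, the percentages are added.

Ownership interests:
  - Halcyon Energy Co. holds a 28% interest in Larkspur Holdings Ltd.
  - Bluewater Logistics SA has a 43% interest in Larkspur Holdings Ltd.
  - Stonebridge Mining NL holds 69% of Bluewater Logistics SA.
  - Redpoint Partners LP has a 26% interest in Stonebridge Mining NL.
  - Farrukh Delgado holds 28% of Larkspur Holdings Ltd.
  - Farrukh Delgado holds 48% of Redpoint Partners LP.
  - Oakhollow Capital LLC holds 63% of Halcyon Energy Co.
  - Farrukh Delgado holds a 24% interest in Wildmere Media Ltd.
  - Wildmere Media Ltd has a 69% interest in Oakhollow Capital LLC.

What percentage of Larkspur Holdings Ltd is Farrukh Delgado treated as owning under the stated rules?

Chain via Redpoint Partners LP → Stonebridge Mining NL → Bluewater Logistics SA (R1): 48% × 26% × 69% × 43% = 3.702816% of Larkspur Holdings Ltd.
Chain via Wildmere Media Ltd → Oakhollow Capital LLC → Halcyon Energy Co. (R1): 24% × 69% × 63% × 28% = 2.921184% of Larkspur Holdings Ltd.
Direct interest in Larkspur Holdings Ltd: 28%.
Aggregating (R2): 3.702816% + 2.921184% + 28% = 34.624%.

34.624%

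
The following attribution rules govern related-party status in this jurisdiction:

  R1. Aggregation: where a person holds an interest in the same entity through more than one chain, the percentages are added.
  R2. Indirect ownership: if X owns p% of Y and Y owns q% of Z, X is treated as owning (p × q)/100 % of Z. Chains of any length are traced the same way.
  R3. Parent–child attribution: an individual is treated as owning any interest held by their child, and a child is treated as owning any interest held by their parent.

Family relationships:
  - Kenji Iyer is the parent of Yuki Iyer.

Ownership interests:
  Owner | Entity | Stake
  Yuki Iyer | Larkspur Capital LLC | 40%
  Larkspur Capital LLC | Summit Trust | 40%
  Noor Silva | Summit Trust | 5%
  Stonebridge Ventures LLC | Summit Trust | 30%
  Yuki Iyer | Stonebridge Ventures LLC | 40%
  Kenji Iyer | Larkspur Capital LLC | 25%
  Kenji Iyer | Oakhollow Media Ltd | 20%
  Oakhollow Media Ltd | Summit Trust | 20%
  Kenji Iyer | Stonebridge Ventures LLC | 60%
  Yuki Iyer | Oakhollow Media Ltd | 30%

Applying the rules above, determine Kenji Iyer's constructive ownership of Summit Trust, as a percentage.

66%

By parent–child attribution (R3), Kenji Iyer is treated as also owning Yuki Iyer's interest in Larkspur Capital LLC, giving 25% + 40% = 65%.
By parent–child attribution (R3), Kenji Iyer is treated as also owning Yuki Iyer's interest in Stonebridge Ventures LLC, giving 60% + 40% = 100%.
By parent–child attribution (R3), Kenji Iyer is treated as also owning Yuki Iyer's interest in Oakhollow Media Ltd, giving 20% + 30% = 50%.
Chain via Larkspur Capital LLC (R2): 65% × 40% = 26% of Summit Trust.
Chain via Stonebridge Ventures LLC (R2): 100% × 30% = 30% of Summit Trust.
Chain via Oakhollow Media Ltd (R2): 50% × 20% = 10% of Summit Trust.
Aggregating (R1): 26% + 30% + 10% = 66%.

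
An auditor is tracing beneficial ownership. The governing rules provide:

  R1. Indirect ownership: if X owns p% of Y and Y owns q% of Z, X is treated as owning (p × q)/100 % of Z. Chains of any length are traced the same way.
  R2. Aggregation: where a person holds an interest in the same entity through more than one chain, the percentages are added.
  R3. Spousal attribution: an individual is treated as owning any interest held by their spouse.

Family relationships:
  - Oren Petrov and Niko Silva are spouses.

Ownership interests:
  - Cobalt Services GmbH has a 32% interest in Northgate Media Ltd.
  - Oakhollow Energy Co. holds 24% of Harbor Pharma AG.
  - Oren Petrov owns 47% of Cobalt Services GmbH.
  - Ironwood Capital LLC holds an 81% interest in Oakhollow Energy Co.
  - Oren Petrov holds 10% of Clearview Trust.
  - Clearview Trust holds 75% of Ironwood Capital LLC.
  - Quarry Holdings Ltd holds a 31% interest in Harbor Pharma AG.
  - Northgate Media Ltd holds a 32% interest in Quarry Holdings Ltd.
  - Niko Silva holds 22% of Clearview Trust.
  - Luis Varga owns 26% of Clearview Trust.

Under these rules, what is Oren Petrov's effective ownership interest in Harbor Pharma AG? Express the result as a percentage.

By spousal attribution (R3), Oren Petrov is treated as also owning Niko Silva's interest in Clearview Trust, giving 10% + 22% = 32%.
Chain via Clearview Trust → Ironwood Capital LLC → Oakhollow Energy Co. (R1): 32% × 75% × 81% × 24% = 4.6656% of Harbor Pharma AG.
Chain via Cobalt Services GmbH → Northgate Media Ltd → Quarry Holdings Ltd (R1): 47% × 32% × 32% × 31% = 1.491968% of Harbor Pharma AG.
Aggregating (R2): 4.6656% + 1.491968% = 6.157568%.

6.157568%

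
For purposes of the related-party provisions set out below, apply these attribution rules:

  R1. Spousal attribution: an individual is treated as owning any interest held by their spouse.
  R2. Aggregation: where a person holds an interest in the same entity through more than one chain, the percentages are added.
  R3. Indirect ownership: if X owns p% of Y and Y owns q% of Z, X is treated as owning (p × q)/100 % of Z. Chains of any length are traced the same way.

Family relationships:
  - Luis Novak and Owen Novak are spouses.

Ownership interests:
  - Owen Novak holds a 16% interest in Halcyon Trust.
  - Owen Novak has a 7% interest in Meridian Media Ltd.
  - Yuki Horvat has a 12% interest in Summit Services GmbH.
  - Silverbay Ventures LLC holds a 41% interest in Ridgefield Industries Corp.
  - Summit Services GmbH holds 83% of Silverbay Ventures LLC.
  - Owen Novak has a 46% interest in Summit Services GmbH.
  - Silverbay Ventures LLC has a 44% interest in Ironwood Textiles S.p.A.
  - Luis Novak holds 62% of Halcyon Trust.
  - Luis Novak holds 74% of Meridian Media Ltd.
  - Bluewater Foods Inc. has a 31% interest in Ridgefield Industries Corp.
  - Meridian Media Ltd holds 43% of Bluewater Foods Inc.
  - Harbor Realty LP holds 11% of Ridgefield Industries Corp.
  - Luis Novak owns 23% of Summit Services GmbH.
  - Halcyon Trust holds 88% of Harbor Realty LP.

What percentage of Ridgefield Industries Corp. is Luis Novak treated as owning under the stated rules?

By spousal attribution (R1), Luis Novak is treated as also owning Owen Novak's interest in Meridian Media Ltd, giving 74% + 7% = 81%.
By spousal attribution (R1), Luis Novak is treated as also owning Owen Novak's interest in Halcyon Trust, giving 62% + 16% = 78%.
By spousal attribution (R1), Luis Novak is treated as also owning Owen Novak's interest in Summit Services GmbH, giving 23% + 46% = 69%.
Chain via Meridian Media Ltd → Bluewater Foods Inc. (R3): 81% × 43% × 31% = 10.7973% of Ridgefield Industries Corp.
Chain via Halcyon Trust → Harbor Realty LP (R3): 78% × 88% × 11% = 7.5504% of Ridgefield Industries Corp.
Chain via Summit Services GmbH → Silverbay Ventures LLC (R3): 69% × 83% × 41% = 23.4807% of Ridgefield Industries Corp.
Aggregating (R2): 10.7973% + 7.5504% + 23.4807% = 41.8284%.

41.8284%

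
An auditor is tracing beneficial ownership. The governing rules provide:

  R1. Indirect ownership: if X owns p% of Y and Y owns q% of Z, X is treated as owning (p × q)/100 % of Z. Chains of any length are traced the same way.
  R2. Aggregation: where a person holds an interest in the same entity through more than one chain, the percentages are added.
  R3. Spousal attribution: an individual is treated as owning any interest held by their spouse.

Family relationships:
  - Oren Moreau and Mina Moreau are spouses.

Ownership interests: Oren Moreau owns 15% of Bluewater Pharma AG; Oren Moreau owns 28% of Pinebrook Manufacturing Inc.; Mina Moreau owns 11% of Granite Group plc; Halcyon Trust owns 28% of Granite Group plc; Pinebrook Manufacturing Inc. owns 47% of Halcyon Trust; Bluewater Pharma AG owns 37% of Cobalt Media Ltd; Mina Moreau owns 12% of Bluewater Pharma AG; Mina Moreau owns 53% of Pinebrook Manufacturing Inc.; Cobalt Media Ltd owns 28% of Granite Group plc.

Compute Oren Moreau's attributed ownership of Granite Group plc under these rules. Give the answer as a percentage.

24.4568%

By spousal attribution (R3), Oren Moreau is treated as also owning Mina Moreau's interest in Bluewater Pharma AG, giving 15% + 12% = 27%.
By spousal attribution (R3), Oren Moreau is treated as also owning Mina Moreau's interest in Pinebrook Manufacturing Inc, giving 28% + 53% = 81%.
By spousal attribution (R3), Oren Moreau is treated as owning Mina Moreau's 11% interest in Granite Group plc.
Chain via Bluewater Pharma AG → Cobalt Media Ltd (R1): 27% × 37% × 28% = 2.7972% of Granite Group plc.
Chain via Pinebrook Manufacturing Inc. → Halcyon Trust (R1): 81% × 47% × 28% = 10.6596% of Granite Group plc.
Direct interest in Granite Group plc: 11%.
Aggregating (R2): 2.7972% + 10.6596% + 11% = 24.4568%.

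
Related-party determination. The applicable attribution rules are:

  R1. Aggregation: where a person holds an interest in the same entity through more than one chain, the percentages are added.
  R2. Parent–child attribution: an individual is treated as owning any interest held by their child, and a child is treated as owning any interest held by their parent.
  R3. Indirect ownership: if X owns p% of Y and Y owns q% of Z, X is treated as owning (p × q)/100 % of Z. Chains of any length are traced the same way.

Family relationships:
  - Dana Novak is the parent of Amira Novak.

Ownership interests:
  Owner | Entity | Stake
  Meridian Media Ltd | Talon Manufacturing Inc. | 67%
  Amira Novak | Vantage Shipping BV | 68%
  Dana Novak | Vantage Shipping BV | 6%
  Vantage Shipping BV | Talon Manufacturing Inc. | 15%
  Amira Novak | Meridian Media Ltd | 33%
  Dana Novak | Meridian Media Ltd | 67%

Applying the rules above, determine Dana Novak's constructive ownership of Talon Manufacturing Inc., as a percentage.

By parent–child attribution (R2), Dana Novak is treated as also owning Amira Novak's interest in Vantage Shipping BV, giving 6% + 68% = 74%.
By parent–child attribution (R2), Dana Novak is treated as also owning Amira Novak's interest in Meridian Media Ltd, giving 67% + 33% = 100%.
Chain via Vantage Shipping BV (R3): 74% × 15% = 11.1% of Talon Manufacturing Inc.
Chain via Meridian Media Ltd (R3): 100% × 67% = 67% of Talon Manufacturing Inc.
Aggregating (R1): 11.1% + 67% = 78.1%.

78.1%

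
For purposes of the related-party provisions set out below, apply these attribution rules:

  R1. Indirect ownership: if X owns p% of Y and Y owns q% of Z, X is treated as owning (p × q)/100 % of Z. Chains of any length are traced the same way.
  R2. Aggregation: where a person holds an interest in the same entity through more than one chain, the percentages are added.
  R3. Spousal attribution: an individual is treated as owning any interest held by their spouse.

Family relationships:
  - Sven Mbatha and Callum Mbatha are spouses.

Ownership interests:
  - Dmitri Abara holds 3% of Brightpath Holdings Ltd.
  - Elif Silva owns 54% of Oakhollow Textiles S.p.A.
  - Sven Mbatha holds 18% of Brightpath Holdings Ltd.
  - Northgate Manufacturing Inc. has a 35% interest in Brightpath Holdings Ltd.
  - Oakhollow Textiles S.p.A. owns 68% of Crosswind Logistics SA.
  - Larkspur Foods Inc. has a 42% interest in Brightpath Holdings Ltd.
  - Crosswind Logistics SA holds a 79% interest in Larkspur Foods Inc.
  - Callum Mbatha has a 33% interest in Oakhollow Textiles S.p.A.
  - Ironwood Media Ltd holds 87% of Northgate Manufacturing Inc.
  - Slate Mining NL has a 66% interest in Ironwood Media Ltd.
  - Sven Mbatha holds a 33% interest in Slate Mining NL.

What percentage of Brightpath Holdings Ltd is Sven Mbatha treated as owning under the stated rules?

By spousal attribution (R3), Sven Mbatha is treated as owning Callum Mbatha's 33% interest in Oakhollow Textiles S.p.A.
Chain via Slate Mining NL → Ironwood Media Ltd → Northgate Manufacturing Inc. (R1): 33% × 66% × 87% × 35% = 6.63201% of Brightpath Holdings Ltd.
Direct interest in Brightpath Holdings Ltd: 18%.
Chain via Oakhollow Textiles S.p.A. → Crosswind Logistics SA → Larkspur Foods Inc. (R1): 33% × 68% × 79% × 42% = 7.445592% of Brightpath Holdings Ltd.
Aggregating (R2): 6.63201% + 18% + 7.445592% = 32.077602%.

32.077602%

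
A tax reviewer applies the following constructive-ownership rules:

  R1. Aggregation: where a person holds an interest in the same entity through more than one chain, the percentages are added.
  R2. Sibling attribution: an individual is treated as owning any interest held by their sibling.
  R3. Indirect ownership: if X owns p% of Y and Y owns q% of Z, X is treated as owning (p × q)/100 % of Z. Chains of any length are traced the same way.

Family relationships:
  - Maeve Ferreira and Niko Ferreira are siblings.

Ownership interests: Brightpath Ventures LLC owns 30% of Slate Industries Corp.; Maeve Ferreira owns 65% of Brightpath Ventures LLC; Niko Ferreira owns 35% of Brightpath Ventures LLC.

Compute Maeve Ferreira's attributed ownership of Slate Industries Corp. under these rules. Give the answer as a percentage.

By sibling attribution (R2), Maeve Ferreira is treated as also owning Niko Ferreira's interest in Brightpath Ventures LLC, giving 65% + 35% = 100%.
Chain via Brightpath Ventures LLC (R3): 100% × 30% = 30% of Slate Industries Corp.

30%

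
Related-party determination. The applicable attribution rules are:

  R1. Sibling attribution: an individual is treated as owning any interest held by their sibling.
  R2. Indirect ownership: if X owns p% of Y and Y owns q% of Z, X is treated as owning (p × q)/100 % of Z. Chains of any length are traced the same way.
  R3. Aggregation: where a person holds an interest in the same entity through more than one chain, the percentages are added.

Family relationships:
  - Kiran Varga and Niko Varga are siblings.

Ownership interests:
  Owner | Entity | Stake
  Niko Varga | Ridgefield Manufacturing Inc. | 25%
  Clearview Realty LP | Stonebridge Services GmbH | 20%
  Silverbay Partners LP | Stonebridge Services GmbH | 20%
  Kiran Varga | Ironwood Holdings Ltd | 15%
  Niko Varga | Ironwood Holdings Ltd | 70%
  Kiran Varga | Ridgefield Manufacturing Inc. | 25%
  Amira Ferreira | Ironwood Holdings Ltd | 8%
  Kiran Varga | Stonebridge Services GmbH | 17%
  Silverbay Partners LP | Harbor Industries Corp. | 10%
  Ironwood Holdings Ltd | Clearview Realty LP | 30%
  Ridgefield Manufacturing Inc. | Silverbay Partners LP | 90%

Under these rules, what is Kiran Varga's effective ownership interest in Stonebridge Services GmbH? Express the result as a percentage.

By sibling attribution (R1), Kiran Varga is treated as also owning Niko Varga's interest in Ridgefield Manufacturing Inc, giving 25% + 25% = 50%.
By sibling attribution (R1), Kiran Varga is treated as also owning Niko Varga's interest in Ironwood Holdings Ltd, giving 15% + 70% = 85%.
Chain via Ridgefield Manufacturing Inc. → Silverbay Partners LP (R2): 50% × 90% × 20% = 9% of Stonebridge Services GmbH.
Chain via Ironwood Holdings Ltd → Clearview Realty LP (R2): 85% × 30% × 20% = 5.1% of Stonebridge Services GmbH.
Direct interest in Stonebridge Services GmbH: 17%.
Aggregating (R3): 9% + 5.1% + 17% = 31.1%.

31.1%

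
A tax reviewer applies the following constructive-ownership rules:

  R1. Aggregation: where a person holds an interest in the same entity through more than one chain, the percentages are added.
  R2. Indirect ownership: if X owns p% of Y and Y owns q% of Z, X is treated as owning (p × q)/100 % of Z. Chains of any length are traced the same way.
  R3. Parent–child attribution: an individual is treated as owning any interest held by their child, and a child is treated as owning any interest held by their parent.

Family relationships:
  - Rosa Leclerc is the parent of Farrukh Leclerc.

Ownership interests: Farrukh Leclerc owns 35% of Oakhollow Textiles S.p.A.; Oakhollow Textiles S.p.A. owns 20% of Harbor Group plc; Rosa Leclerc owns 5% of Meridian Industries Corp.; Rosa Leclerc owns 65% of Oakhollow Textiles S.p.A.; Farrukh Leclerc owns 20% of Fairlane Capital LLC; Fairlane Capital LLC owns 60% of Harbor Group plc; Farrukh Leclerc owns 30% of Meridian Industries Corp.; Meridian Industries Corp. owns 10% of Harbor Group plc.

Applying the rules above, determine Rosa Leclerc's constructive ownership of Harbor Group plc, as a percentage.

35.5%

By parent–child attribution (R3), Rosa Leclerc is treated as also owning Farrukh Leclerc's interest in Meridian Industries Corp, giving 5% + 30% = 35%.
By parent–child attribution (R3), Rosa Leclerc is treated as also owning Farrukh Leclerc's interest in Oakhollow Textiles S.p.A, giving 65% + 35% = 100%.
By parent–child attribution (R3), Rosa Leclerc is treated as owning Farrukh Leclerc's 20% interest in Fairlane Capital LLC.
Chain via Meridian Industries Corp. (R2): 35% × 10% = 3.5% of Harbor Group plc.
Chain via Oakhollow Textiles S.p.A. (R2): 100% × 20% = 20% of Harbor Group plc.
Chain via Fairlane Capital LLC (R2): 20% × 60% = 12% of Harbor Group plc.
Aggregating (R1): 3.5% + 20% + 12% = 35.5%.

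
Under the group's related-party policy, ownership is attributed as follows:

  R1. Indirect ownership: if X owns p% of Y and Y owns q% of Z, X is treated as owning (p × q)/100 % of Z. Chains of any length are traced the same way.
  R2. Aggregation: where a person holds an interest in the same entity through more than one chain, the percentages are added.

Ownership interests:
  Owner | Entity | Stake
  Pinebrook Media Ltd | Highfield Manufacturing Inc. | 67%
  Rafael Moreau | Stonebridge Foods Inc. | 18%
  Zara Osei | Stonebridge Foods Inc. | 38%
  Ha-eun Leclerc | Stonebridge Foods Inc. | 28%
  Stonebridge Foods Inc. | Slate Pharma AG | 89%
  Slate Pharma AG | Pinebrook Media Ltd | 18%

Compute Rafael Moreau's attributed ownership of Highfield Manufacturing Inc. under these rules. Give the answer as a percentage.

1.932012%

Chain via Stonebridge Foods Inc. → Slate Pharma AG → Pinebrook Media Ltd (R1): 18% × 89% × 18% × 67% = 1.932012% of Highfield Manufacturing Inc.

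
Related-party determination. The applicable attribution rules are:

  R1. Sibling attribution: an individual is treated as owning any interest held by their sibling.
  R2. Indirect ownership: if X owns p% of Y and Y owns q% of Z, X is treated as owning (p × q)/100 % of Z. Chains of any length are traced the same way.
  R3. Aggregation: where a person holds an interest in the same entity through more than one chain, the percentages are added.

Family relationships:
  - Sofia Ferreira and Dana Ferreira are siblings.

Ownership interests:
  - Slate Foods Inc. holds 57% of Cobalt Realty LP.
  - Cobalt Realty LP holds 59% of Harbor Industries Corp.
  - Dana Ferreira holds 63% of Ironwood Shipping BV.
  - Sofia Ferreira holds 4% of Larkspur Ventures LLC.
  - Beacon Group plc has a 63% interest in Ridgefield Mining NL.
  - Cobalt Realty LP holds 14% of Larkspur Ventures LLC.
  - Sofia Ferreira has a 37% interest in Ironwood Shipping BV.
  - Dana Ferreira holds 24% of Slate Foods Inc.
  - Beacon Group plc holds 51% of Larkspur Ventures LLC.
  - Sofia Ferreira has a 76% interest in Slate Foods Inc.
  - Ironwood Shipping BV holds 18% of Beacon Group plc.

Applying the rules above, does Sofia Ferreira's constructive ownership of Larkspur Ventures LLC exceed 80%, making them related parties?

By sibling attribution (R1), Sofia Ferreira is treated as also owning Dana Ferreira's interest in Ironwood Shipping BV, giving 37% + 63% = 100%.
By sibling attribution (R1), Sofia Ferreira is treated as also owning Dana Ferreira's interest in Slate Foods Inc, giving 76% + 24% = 100%.
Chain via Ironwood Shipping BV → Beacon Group plc (R2): 100% × 18% × 51% = 9.18% of Larkspur Ventures LLC.
Chain via Slate Foods Inc. → Cobalt Realty LP (R2): 100% × 57% × 14% = 7.98% of Larkspur Ventures LLC.
Direct interest in Larkspur Ventures LLC: 4%.
Aggregating (R3): 9.18% + 7.98% + 4% = 21.16%.
21.16% does not exceed the 80% threshold, so Sofia is not a related party to Larkspur Ventures LLC.

No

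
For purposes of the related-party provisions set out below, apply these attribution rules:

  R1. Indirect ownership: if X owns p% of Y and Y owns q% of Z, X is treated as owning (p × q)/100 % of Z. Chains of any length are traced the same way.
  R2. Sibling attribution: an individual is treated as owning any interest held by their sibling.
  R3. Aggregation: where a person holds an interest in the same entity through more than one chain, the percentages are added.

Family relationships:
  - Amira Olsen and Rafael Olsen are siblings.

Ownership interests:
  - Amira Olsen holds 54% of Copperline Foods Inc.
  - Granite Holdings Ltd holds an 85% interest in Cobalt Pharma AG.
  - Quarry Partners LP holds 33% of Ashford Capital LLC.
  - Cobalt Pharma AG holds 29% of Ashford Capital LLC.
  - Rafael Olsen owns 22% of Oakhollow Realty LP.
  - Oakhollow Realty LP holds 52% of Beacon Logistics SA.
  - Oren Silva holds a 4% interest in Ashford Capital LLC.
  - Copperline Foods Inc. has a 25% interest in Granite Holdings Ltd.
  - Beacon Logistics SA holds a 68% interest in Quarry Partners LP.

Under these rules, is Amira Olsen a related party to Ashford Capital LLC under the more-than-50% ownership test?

By sibling attribution (R2), Amira Olsen is treated as owning Rafael Olsen's 22% interest in Oakhollow Realty LP.
Chain via Copperline Foods Inc. → Granite Holdings Ltd → Cobalt Pharma AG (R1): 54% × 25% × 85% × 29% = 3.32775% of Ashford Capital LLC.
Chain via Oakhollow Realty LP → Beacon Logistics SA → Quarry Partners LP (R1): 22% × 52% × 68% × 33% = 2.567136% of Ashford Capital LLC.
Aggregating (R3): 3.32775% + 2.567136% = 5.894886%.
5.894886% does not exceed the 50% threshold, so Amira is not a related party to Ashford Capital LLC.

No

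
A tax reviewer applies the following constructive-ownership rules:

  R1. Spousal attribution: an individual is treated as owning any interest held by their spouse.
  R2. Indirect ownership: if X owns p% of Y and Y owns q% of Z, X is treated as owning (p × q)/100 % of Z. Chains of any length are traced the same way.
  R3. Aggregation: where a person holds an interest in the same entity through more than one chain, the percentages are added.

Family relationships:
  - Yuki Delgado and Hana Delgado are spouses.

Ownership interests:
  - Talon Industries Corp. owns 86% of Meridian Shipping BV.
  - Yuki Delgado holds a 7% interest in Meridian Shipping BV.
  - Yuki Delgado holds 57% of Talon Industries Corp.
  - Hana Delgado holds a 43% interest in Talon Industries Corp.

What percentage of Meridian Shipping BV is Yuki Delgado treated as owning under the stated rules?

By spousal attribution (R1), Yuki Delgado is treated as also owning Hana Delgado's interest in Talon Industries Corp, giving 57% + 43% = 100%.
Chain via Talon Industries Corp. (R2): 100% × 86% = 86% of Meridian Shipping BV.
Direct interest in Meridian Shipping BV: 7%.
Aggregating (R3): 86% + 7% = 93%.

93%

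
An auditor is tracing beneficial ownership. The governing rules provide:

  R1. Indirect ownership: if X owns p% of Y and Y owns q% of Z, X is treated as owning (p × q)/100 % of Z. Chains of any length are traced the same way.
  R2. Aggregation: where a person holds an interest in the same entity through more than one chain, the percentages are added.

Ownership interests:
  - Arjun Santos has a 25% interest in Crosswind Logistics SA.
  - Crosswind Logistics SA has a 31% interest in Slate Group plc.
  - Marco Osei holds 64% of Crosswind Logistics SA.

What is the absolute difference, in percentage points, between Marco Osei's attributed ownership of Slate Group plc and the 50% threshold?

Chain via Crosswind Logistics SA (R1): 64% × 31% = 19.84% of Slate Group plc.
19.84% falls short of the 50% threshold by 30.16 percentage points.

30.16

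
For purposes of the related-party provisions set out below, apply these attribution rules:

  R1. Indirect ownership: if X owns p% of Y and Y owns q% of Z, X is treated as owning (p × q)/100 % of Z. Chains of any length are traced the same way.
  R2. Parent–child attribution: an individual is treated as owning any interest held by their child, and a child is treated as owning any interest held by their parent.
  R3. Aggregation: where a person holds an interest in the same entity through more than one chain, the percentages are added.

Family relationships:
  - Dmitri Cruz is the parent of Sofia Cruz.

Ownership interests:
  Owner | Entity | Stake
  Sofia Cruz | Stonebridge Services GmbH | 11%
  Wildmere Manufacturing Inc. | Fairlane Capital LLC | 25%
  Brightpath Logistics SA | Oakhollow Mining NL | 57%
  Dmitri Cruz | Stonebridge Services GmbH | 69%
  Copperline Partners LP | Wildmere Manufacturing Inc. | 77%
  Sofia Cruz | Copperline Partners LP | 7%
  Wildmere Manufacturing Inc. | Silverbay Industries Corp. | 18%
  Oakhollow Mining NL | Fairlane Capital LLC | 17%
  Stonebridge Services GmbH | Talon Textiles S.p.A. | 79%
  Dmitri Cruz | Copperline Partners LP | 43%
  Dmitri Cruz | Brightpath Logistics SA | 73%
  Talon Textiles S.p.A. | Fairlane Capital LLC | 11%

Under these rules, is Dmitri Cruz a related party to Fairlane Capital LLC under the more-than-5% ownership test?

Yes

By parent–child attribution (R2), Dmitri Cruz is treated as also owning Sofia Cruz's interest in Copperline Partners LP, giving 43% + 7% = 50%.
By parent–child attribution (R2), Dmitri Cruz is treated as also owning Sofia Cruz's interest in Stonebridge Services GmbH, giving 69% + 11% = 80%.
Chain via Copperline Partners LP → Wildmere Manufacturing Inc. (R1): 50% × 77% × 25% = 9.625% of Fairlane Capital LLC.
Chain via Stonebridge Services GmbH → Talon Textiles S.p.A. (R1): 80% × 79% × 11% = 6.952% of Fairlane Capital LLC.
Chain via Brightpath Logistics SA → Oakhollow Mining NL (R1): 73% × 57% × 17% = 7.0737% of Fairlane Capital LLC.
Aggregating (R3): 9.625% + 6.952% + 7.0737% = 23.6507%.
23.6507% exceeds the 5% threshold, so Dmitri is a related party to Fairlane Capital LLC.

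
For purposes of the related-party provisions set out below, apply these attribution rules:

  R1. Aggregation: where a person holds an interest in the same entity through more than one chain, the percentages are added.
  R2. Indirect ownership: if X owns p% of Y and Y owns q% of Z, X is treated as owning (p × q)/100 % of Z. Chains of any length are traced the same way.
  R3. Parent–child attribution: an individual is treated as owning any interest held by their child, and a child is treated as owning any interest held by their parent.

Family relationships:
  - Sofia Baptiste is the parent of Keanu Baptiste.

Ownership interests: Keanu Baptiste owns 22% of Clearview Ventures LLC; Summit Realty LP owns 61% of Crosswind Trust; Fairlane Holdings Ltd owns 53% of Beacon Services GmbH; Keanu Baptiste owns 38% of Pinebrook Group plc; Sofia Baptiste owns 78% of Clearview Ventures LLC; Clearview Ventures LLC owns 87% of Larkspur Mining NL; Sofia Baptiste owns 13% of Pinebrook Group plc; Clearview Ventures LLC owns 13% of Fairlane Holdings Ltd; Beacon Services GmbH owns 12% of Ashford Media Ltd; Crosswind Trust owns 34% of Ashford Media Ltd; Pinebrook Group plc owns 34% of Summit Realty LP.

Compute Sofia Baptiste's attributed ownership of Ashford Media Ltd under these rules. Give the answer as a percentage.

4.423116%

By parent–child attribution (R3), Sofia Baptiste is treated as also owning Keanu Baptiste's interest in Clearview Ventures LLC, giving 78% + 22% = 100%.
By parent–child attribution (R3), Sofia Baptiste is treated as also owning Keanu Baptiste's interest in Pinebrook Group plc, giving 13% + 38% = 51%.
Chain via Clearview Ventures LLC → Fairlane Holdings Ltd → Beacon Services GmbH (R2): 100% × 13% × 53% × 12% = 0.8268% of Ashford Media Ltd.
Chain via Pinebrook Group plc → Summit Realty LP → Crosswind Trust (R2): 51% × 34% × 61% × 34% = 3.596316% of Ashford Media Ltd.
Aggregating (R1): 0.8268% + 3.596316% = 4.423116%.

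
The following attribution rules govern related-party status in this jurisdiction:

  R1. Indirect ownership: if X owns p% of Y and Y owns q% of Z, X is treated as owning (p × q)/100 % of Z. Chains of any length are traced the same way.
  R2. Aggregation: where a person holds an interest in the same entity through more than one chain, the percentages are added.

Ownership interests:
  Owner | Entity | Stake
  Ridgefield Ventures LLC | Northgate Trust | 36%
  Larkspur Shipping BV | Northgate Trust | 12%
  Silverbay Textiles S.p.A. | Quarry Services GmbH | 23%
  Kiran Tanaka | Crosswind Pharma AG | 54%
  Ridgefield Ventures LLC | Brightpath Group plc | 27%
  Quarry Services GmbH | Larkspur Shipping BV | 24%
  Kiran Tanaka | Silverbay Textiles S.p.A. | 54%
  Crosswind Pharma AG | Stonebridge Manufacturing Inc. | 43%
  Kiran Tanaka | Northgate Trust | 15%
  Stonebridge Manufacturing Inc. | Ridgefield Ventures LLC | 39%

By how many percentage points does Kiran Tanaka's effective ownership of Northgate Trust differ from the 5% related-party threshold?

Chain via Silverbay Textiles S.p.A. → Quarry Services GmbH → Larkspur Shipping BV (R1): 54% × 23% × 24% × 12% = 0.357696% of Northgate Trust.
Chain via Crosswind Pharma AG → Stonebridge Manufacturing Inc. → Ridgefield Ventures LLC (R1): 54% × 43% × 39% × 36% = 3.260088% of Northgate Trust.
Direct interest in Northgate Trust: 15%.
Aggregating (R2): 0.357696% + 3.260088% + 15% = 18.617784%.
18.617784% exceeds the 5% threshold by 13.617784 percentage points.

13.617784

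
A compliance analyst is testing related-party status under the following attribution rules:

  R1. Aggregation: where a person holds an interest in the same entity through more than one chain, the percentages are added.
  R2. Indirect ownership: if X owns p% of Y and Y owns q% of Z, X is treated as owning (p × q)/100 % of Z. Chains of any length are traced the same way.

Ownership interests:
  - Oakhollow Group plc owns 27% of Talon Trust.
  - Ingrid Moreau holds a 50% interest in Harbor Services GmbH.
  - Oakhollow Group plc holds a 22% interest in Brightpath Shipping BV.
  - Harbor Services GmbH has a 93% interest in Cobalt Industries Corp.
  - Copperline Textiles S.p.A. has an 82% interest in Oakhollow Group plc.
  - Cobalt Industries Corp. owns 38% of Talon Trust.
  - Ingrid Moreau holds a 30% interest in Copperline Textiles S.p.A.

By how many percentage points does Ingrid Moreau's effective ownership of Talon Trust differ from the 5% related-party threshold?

19.312

Chain via Copperline Textiles S.p.A. → Oakhollow Group plc (R2): 30% × 82% × 27% = 6.642% of Talon Trust.
Chain via Harbor Services GmbH → Cobalt Industries Corp. (R2): 50% × 93% × 38% = 17.67% of Talon Trust.
Aggregating (R1): 6.642% + 17.67% = 24.312%.
24.312% exceeds the 5% threshold by 19.312 percentage points.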